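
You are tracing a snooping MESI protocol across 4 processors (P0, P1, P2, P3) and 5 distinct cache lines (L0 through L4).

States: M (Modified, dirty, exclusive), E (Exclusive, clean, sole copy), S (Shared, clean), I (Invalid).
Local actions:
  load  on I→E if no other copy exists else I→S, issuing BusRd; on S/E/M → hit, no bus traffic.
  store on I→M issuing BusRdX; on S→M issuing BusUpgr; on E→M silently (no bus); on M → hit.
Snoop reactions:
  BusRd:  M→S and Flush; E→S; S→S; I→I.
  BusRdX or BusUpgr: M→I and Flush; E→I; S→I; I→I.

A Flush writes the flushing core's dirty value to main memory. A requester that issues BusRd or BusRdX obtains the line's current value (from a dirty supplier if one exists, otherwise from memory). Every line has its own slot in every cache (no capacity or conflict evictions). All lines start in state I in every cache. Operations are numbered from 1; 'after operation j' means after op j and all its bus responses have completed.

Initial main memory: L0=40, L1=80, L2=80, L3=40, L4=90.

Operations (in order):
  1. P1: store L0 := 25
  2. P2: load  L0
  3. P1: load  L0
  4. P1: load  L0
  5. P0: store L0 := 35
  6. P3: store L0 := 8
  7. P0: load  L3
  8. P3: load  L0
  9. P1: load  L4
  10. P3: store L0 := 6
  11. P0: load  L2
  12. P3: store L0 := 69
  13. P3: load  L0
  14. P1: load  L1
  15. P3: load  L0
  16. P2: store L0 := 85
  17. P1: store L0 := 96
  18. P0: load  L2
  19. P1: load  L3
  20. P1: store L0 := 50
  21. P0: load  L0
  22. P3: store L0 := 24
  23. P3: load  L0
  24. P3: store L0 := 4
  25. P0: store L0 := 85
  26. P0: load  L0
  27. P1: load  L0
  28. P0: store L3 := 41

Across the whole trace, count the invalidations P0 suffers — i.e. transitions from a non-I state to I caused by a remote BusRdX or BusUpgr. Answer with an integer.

  op1 P1: store L0 := 25 → I/M/I/I on L0; bus BusRdX; mem=40
  op2 P2: load  L0 → I/S/S/I on L0; bus BusRd Flush; mem=25
  op3 P1: load  L0 → I/S/S/I on L0; bus (none); mem=25
  op4 P1: load  L0 → I/S/S/I on L0; bus (none); mem=25
  op5 P0: store L0 := 35 → M/I/I/I on L0; bus BusRdX; mem=25
  op6 P3: store L0 := 8 → I/I/I/M on L0; bus BusRdX Flush; mem=35
  op7 P0: load  L3 → E/I/I/I on L3; bus BusRd; mem=40
  op8 P3: load  L0 → I/I/I/M on L0; bus (none); mem=35
  op9 P1: load  L4 → I/E/I/I on L4; bus BusRd; mem=90
  op10 P3: store L0 := 6 → I/I/I/M on L0; bus (none); mem=35
  op11 P0: load  L2 → E/I/I/I on L2; bus BusRd; mem=80
  op12 P3: store L0 := 69 → I/I/I/M on L0; bus (none); mem=35
  op13 P3: load  L0 → I/I/I/M on L0; bus (none); mem=35
  op14 P1: load  L1 → I/E/I/I on L1; bus BusRd; mem=80
  op15 P3: load  L0 → I/I/I/M on L0; bus (none); mem=35
  op16 P2: store L0 := 85 → I/I/M/I on L0; bus BusRdX Flush; mem=69
  op17 P1: store L0 := 96 → I/M/I/I on L0; bus BusRdX Flush; mem=85
  op18 P0: load  L2 → E/I/I/I on L2; bus (none); mem=80
  op19 P1: load  L3 → S/S/I/I on L3; bus BusRd; mem=40
  op20 P1: store L0 := 50 → I/M/I/I on L0; bus (none); mem=85
  op21 P0: load  L0 → S/S/I/I on L0; bus BusRd Flush; mem=50
  op22 P3: store L0 := 24 → I/I/I/M on L0; bus BusRdX; mem=50
  op23 P3: load  L0 → I/I/I/M on L0; bus (none); mem=50
  op24 P3: store L0 := 4 → I/I/I/M on L0; bus (none); mem=50
  op25 P0: store L0 := 85 → M/I/I/I on L0; bus BusRdX Flush; mem=4
  op26 P0: load  L0 → M/I/I/I on L0; bus (none); mem=4
  op27 P1: load  L0 → S/S/I/I on L0; bus BusRd Flush; mem=85
  op28 P0: store L3 := 41 → M/I/I/I on L3; bus BusUpgr; mem=40

invalidations = 2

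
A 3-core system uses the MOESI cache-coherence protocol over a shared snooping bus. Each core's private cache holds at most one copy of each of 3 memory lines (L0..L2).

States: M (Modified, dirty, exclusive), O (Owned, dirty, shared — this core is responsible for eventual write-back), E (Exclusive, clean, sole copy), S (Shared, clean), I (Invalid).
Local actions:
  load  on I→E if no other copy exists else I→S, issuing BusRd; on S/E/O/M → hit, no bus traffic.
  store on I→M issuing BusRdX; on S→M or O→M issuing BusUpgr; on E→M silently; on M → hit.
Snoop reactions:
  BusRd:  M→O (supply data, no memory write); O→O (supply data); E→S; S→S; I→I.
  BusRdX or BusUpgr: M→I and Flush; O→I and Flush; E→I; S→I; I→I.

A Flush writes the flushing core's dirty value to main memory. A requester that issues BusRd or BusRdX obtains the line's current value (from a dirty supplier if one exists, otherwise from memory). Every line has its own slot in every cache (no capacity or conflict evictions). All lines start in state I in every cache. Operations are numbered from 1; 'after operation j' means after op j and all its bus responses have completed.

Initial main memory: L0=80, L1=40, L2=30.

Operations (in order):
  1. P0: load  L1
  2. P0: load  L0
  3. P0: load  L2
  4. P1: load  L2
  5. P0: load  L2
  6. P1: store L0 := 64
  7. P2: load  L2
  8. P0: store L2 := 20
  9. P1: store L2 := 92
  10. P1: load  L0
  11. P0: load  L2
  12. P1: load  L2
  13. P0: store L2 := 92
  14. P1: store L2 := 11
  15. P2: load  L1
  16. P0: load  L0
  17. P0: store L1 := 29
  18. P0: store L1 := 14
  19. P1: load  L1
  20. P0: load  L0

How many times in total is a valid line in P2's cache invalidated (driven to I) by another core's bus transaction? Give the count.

[1] P0: load  L1 | P0:E(40), P1:I, P2:I | bus: BusRd
[2] P0: load  L0 | P0:E(80), P1:I, P2:I | bus: BusRd
[3] P0: load  L2 | P0:E(30), P1:I, P2:I | bus: BusRd
[4] P1: load  L2 | P0:S(30), P1:S(30), P2:I | bus: BusRd
[5] P0: load  L2 | P0:S(30), P1:S(30), P2:I | bus: none
[6] P1: store L0 := 64 | P0:I, P1:M(64), P2:I | bus: BusRdX
[7] P2: load  L2 | P0:S(30), P1:S(30), P2:S(30) | bus: BusRd
[8] P0: store L2 := 20 | P0:M(20), P1:I, P2:I | bus: BusUpgr
[9] P1: store L2 := 92 | P0:I, P1:M(92), P2:I | bus: BusRdX,Flush
[10] P1: load  L0 | P0:I, P1:M(64), P2:I | bus: none
[11] P0: load  L2 | P0:S(92), P1:O(92), P2:I | bus: BusRd
[12] P1: load  L2 | P0:S(92), P1:O(92), P2:I | bus: none
[13] P0: store L2 := 92 | P0:M(92), P1:I, P2:I | bus: BusUpgr,Flush
[14] P1: store L2 := 11 | P0:I, P1:M(11), P2:I | bus: BusRdX,Flush
[15] P2: load  L1 | P0:S(40), P1:I, P2:S(40) | bus: BusRd
[16] P0: load  L0 | P0:S(64), P1:O(64), P2:I | bus: BusRd
[17] P0: store L1 := 29 | P0:M(29), P1:I, P2:I | bus: BusUpgr
[18] P0: store L1 := 14 | P0:M(14), P1:I, P2:I | bus: none
[19] P1: load  L1 | P0:O(14), P1:S(14), P2:I | bus: BusRd
[20] P0: load  L0 | P0:S(64), P1:O(64), P2:I | bus: none

invalidations = 2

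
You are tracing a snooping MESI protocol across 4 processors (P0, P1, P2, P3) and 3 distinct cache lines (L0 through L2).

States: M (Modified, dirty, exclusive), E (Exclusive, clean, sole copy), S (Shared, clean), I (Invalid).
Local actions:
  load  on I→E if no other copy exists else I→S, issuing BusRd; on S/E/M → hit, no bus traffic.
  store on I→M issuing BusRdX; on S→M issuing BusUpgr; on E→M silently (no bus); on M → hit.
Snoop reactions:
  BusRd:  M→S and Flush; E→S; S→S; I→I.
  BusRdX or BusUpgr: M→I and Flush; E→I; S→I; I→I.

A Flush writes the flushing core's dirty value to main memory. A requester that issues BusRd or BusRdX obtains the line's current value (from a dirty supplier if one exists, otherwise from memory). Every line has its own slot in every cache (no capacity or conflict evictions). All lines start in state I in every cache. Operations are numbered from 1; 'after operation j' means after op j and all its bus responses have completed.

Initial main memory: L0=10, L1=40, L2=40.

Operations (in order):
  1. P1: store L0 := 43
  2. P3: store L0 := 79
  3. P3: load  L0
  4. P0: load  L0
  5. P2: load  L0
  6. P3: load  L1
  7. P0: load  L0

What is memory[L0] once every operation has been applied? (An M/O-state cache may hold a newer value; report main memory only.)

memory[L0] = 79

1. P1: store L0 := 43  bus=[BusRdX]  L0: P0=I P1=M P2=I P3=I  mem[L0]=10
2. P3: store L0 := 79  bus=[BusRdX,Flush]  L0: P0=I P1=I P2=I P3=M  mem[L0]=43
3. P3: load  L0  bus=[-]  L0: P0=I P1=I P2=I P3=M  mem[L0]=43
4. P0: load  L0  bus=[BusRd,Flush]  L0: P0=S P1=I P2=I P3=S  mem[L0]=79
5. P2: load  L0  bus=[BusRd]  L0: P0=S P1=I P2=S P3=S  mem[L0]=79
6. P3: load  L1  bus=[BusRd]  L1: P0=I P1=I P2=I P3=E  mem[L1]=40
7. P0: load  L0  bus=[-]  L0: P0=S P1=I P2=S P3=S  mem[L0]=79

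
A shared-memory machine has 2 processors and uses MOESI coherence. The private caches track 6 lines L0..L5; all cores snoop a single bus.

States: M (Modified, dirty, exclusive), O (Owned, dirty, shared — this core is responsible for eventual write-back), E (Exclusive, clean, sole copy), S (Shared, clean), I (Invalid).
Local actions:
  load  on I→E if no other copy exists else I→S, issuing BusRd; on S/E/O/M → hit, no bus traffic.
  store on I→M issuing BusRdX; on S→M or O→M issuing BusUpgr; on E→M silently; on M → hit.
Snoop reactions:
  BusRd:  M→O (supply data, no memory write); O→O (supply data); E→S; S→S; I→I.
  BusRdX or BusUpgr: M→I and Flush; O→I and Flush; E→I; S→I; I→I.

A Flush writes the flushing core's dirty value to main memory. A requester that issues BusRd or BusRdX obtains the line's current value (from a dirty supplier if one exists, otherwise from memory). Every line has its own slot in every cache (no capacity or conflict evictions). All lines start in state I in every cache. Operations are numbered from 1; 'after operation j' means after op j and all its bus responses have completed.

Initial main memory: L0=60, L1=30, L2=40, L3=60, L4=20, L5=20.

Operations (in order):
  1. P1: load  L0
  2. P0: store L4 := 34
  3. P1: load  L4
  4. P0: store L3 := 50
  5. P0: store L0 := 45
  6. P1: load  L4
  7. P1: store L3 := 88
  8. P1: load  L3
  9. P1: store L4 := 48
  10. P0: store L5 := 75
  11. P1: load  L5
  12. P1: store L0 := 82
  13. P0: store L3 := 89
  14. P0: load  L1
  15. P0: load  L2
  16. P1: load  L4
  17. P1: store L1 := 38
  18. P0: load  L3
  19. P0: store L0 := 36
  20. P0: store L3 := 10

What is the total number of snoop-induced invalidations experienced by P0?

invalidations = 4

  op1 P1: load  L0 → I/E on L0; bus BusRd; mem=60
  op2 P0: store L4 := 34 → M/I on L4; bus BusRdX; mem=20
  op3 P1: load  L4 → O/S on L4; bus BusRd; mem=20
  op4 P0: store L3 := 50 → M/I on L3; bus BusRdX; mem=60
  op5 P0: store L0 := 45 → M/I on L0; bus BusRdX; mem=60
  op6 P1: load  L4 → O/S on L4; bus (none); mem=20
  op7 P1: store L3 := 88 → I/M on L3; bus BusRdX Flush; mem=50
  op8 P1: load  L3 → I/M on L3; bus (none); mem=50
  op9 P1: store L4 := 48 → I/M on L4; bus BusUpgr Flush; mem=34
  op10 P0: store L5 := 75 → M/I on L5; bus BusRdX; mem=20
  op11 P1: load  L5 → O/S on L5; bus BusRd; mem=20
  op12 P1: store L0 := 82 → I/M on L0; bus BusRdX Flush; mem=45
  op13 P0: store L3 := 89 → M/I on L3; bus BusRdX Flush; mem=88
  op14 P0: load  L1 → E/I on L1; bus BusRd; mem=30
  op15 P0: load  L2 → E/I on L2; bus BusRd; mem=40
  op16 P1: load  L4 → I/M on L4; bus (none); mem=34
  op17 P1: store L1 := 38 → I/M on L1; bus BusRdX; mem=30
  op18 P0: load  L3 → M/I on L3; bus (none); mem=88
  op19 P0: store L0 := 36 → M/I on L0; bus BusRdX Flush; mem=82
  op20 P0: store L3 := 10 → M/I on L3; bus (none); mem=88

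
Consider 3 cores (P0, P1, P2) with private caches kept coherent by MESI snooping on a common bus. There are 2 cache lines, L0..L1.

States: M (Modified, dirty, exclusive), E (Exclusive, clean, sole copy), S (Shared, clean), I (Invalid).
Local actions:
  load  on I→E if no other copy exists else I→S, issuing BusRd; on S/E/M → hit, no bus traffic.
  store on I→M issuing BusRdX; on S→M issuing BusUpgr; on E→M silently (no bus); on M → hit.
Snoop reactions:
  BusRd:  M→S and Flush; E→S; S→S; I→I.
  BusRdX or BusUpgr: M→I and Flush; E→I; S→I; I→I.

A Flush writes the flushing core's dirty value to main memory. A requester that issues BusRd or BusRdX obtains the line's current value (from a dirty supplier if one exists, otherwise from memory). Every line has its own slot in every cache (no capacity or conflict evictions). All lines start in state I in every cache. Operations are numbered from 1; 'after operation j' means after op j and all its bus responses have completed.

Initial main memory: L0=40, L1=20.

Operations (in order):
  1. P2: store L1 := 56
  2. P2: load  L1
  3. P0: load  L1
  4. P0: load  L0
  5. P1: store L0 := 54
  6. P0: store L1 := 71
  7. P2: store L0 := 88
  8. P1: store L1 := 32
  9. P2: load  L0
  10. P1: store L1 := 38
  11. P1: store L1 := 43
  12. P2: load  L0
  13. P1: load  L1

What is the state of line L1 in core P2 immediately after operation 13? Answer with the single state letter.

step 1: P2: store L1 := 56  ⟶  IIM  (L1)  txn=BusRdX  M[L1]=20
step 2: P2: load  L1  ⟶  IIM  (L1)  txn=∅  M[L1]=20
step 3: P0: load  L1  ⟶  SIS  (L1)  txn=BusRd+Flush  M[L1]=56
step 4: P0: load  L0  ⟶  EII  (L0)  txn=BusRd  M[L0]=40
step 5: P1: store L0 := 54  ⟶  IMI  (L0)  txn=BusRdX  M[L0]=40
step 6: P0: store L1 := 71  ⟶  MII  (L1)  txn=BusUpgr  M[L1]=56
step 7: P2: store L0 := 88  ⟶  IIM  (L0)  txn=BusRdX+Flush  M[L0]=54
step 8: P1: store L1 := 32  ⟶  IMI  (L1)  txn=BusRdX+Flush  M[L1]=71
step 9: P2: load  L0  ⟶  IIM  (L0)  txn=∅  M[L0]=54
step 10: P1: store L1 := 38  ⟶  IMI  (L1)  txn=∅  M[L1]=71
step 11: P1: store L1 := 43  ⟶  IMI  (L1)  txn=∅  M[L1]=71
step 12: P2: load  L0  ⟶  IIM  (L0)  txn=∅  M[L0]=54
step 13: P1: load  L1  ⟶  IMI  (L1)  txn=∅  M[L1]=71

state = I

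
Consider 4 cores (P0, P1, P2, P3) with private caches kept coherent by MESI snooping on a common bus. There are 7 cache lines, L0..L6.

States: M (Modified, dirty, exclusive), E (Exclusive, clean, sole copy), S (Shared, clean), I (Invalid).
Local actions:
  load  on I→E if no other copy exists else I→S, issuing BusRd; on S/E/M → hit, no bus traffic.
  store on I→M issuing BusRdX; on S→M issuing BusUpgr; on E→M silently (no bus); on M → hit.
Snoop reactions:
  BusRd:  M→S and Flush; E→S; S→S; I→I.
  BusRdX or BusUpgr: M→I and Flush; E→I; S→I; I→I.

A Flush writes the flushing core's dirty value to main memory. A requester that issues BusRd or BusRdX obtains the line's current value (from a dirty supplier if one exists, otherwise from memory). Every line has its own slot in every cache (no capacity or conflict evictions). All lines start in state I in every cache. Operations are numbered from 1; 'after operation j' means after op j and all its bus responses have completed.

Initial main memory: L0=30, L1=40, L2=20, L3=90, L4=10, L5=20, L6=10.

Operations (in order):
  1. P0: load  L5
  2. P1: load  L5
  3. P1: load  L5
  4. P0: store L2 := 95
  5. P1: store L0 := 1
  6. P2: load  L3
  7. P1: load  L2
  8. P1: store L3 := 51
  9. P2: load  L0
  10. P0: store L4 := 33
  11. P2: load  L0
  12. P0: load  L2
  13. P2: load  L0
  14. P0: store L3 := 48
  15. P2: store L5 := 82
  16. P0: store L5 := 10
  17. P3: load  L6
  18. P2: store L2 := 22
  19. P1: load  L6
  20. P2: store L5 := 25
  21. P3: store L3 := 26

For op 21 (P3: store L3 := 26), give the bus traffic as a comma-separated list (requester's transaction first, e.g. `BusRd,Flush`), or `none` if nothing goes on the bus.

step 1: P0: load  L5  ⟶  EIII  (L5)  txn=BusRd  M[L5]=20
step 2: P1: load  L5  ⟶  SSII  (L5)  txn=BusRd  M[L5]=20
step 3: P1: load  L5  ⟶  SSII  (L5)  txn=∅  M[L5]=20
step 4: P0: store L2 := 95  ⟶  MIII  (L2)  txn=BusRdX  M[L2]=20
step 5: P1: store L0 := 1  ⟶  IMII  (L0)  txn=BusRdX  M[L0]=30
step 6: P2: load  L3  ⟶  IIEI  (L3)  txn=BusRd  M[L3]=90
step 7: P1: load  L2  ⟶  SSII  (L2)  txn=BusRd+Flush  M[L2]=95
step 8: P1: store L3 := 51  ⟶  IMII  (L3)  txn=BusRdX  M[L3]=90
step 9: P2: load  L0  ⟶  ISSI  (L0)  txn=BusRd+Flush  M[L0]=1
step 10: P0: store L4 := 33  ⟶  MIII  (L4)  txn=BusRdX  M[L4]=10
step 11: P2: load  L0  ⟶  ISSI  (L0)  txn=∅  M[L0]=1
step 12: P0: load  L2  ⟶  SSII  (L2)  txn=∅  M[L2]=95
step 13: P2: load  L0  ⟶  ISSI  (L0)  txn=∅  M[L0]=1
step 14: P0: store L3 := 48  ⟶  MIII  (L3)  txn=BusRdX+Flush  M[L3]=51
step 15: P2: store L5 := 82  ⟶  IIMI  (L5)  txn=BusRdX  M[L5]=20
step 16: P0: store L5 := 10  ⟶  MIII  (L5)  txn=BusRdX+Flush  M[L5]=82
step 17: P3: load  L6  ⟶  IIIE  (L6)  txn=BusRd  M[L6]=10
step 18: P2: store L2 := 22  ⟶  IIMI  (L2)  txn=BusRdX  M[L2]=95
step 19: P1: load  L6  ⟶  ISIS  (L6)  txn=BusRd  M[L6]=10
step 20: P2: store L5 := 25  ⟶  IIMI  (L5)  txn=BusRdX+Flush  M[L5]=10
step 21: P3: store L3 := 26  ⟶  IIIM  (L3)  txn=BusRdX+Flush  M[L3]=48

bus = BusRdX,Flush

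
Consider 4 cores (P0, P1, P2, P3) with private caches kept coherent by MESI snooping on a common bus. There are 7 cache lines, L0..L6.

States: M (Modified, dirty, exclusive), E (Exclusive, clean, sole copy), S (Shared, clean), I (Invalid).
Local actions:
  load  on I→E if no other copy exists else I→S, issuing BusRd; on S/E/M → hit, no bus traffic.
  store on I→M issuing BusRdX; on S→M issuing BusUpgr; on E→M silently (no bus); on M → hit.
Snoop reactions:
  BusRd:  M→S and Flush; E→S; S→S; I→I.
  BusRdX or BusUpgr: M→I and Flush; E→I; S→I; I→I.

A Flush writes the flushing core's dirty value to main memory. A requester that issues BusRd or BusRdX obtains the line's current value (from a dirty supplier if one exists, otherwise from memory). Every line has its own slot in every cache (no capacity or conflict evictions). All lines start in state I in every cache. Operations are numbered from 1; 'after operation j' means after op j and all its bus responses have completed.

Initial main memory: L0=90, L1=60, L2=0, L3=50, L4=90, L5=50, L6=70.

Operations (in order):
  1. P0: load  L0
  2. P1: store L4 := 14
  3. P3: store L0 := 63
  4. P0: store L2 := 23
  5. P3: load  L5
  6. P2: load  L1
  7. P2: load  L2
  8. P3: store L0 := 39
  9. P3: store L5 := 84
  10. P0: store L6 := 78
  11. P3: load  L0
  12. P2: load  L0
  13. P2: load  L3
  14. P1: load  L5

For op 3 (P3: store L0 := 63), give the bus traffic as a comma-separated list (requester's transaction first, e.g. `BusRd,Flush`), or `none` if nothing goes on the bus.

bus = BusRdX

1. P0: load  L0  bus=[BusRd]  L0: P0=E P1=I P2=I P3=I  mem[L0]=90
2. P1: store L4 := 14  bus=[BusRdX]  L4: P0=I P1=M P2=I P3=I  mem[L4]=90
3. P3: store L0 := 63  bus=[BusRdX]  L0: P0=I P1=I P2=I P3=M  mem[L0]=90
4. P0: store L2 := 23  bus=[BusRdX]  L2: P0=M P1=I P2=I P3=I  mem[L2]=0
5. P3: load  L5  bus=[BusRd]  L5: P0=I P1=I P2=I P3=E  mem[L5]=50
6. P2: load  L1  bus=[BusRd]  L1: P0=I P1=I P2=E P3=I  mem[L1]=60
7. P2: load  L2  bus=[BusRd,Flush]  L2: P0=S P1=I P2=S P3=I  mem[L2]=23
8. P3: store L0 := 39  bus=[-]  L0: P0=I P1=I P2=I P3=M  mem[L0]=90
9. P3: store L5 := 84  bus=[-]  L5: P0=I P1=I P2=I P3=M  mem[L5]=50
10. P0: store L6 := 78  bus=[BusRdX]  L6: P0=M P1=I P2=I P3=I  mem[L6]=70
11. P3: load  L0  bus=[-]  L0: P0=I P1=I P2=I P3=M  mem[L0]=90
12. P2: load  L0  bus=[BusRd,Flush]  L0: P0=I P1=I P2=S P3=S  mem[L0]=39
13. P2: load  L3  bus=[BusRd]  L3: P0=I P1=I P2=E P3=I  mem[L3]=50
14. P1: load  L5  bus=[BusRd,Flush]  L5: P0=I P1=S P2=I P3=S  mem[L5]=84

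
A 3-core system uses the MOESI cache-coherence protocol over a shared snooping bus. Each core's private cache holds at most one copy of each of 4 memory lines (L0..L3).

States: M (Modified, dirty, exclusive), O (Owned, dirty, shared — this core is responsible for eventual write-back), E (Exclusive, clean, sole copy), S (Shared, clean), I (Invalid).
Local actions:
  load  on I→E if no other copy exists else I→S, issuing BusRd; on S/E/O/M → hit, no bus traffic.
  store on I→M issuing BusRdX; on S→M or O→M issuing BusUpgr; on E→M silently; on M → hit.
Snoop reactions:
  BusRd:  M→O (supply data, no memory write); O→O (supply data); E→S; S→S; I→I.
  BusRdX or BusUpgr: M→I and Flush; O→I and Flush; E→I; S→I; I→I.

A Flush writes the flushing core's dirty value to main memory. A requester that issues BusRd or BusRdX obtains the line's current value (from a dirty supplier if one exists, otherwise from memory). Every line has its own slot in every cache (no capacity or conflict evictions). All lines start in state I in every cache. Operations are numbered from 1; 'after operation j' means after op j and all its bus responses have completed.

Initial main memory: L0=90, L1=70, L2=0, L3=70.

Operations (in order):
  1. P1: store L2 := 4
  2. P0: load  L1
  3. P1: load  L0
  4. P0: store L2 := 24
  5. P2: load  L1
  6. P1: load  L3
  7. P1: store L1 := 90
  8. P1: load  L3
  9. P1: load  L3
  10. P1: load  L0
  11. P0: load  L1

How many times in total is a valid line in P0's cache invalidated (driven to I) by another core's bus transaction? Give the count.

1. P1: store L2 := 4  bus=[BusRdX]  L2: P0=I P1=M P2=I  mem[L2]=0
2. P0: load  L1  bus=[BusRd]  L1: P0=E P1=I P2=I  mem[L1]=70
3. P1: load  L0  bus=[BusRd]  L0: P0=I P1=E P2=I  mem[L0]=90
4. P0: store L2 := 24  bus=[BusRdX,Flush]  L2: P0=M P1=I P2=I  mem[L2]=4
5. P2: load  L1  bus=[BusRd]  L1: P0=S P1=I P2=S  mem[L1]=70
6. P1: load  L3  bus=[BusRd]  L3: P0=I P1=E P2=I  mem[L3]=70
7. P1: store L1 := 90  bus=[BusRdX]  L1: P0=I P1=M P2=I  mem[L1]=70
8. P1: load  L3  bus=[-]  L3: P0=I P1=E P2=I  mem[L3]=70
9. P1: load  L3  bus=[-]  L3: P0=I P1=E P2=I  mem[L3]=70
10. P1: load  L0  bus=[-]  L0: P0=I P1=E P2=I  mem[L0]=90
11. P0: load  L1  bus=[BusRd]  L1: P0=S P1=O P2=I  mem[L1]=70

invalidations = 1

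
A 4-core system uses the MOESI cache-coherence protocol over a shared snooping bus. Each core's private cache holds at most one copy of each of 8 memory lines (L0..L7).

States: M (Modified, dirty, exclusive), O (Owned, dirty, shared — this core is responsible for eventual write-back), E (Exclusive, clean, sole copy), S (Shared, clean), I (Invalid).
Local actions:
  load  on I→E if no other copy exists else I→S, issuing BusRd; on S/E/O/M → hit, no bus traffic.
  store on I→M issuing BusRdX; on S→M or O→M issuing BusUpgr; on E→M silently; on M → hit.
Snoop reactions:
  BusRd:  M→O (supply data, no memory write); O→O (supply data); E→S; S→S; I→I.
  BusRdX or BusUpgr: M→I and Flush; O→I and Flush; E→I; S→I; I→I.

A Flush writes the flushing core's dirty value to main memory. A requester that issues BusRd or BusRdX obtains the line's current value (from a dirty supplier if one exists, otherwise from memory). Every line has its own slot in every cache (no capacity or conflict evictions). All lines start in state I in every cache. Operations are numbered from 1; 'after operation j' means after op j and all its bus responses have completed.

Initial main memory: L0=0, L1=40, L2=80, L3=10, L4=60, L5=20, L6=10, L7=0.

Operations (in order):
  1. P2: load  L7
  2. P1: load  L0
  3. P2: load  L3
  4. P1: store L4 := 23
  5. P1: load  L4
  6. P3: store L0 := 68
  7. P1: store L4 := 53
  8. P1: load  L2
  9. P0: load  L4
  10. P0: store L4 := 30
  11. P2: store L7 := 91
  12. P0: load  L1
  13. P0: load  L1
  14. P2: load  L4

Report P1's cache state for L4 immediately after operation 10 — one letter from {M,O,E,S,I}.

state = I

  op1 P2: load  L7 → I/I/E/I on L7; bus BusRd; mem=0
  op2 P1: load  L0 → I/E/I/I on L0; bus BusRd; mem=0
  op3 P2: load  L3 → I/I/E/I on L3; bus BusRd; mem=10
  op4 P1: store L4 := 23 → I/M/I/I on L4; bus BusRdX; mem=60
  op5 P1: load  L4 → I/M/I/I on L4; bus (none); mem=60
  op6 P3: store L0 := 68 → I/I/I/M on L0; bus BusRdX; mem=0
  op7 P1: store L4 := 53 → I/M/I/I on L4; bus (none); mem=60
  op8 P1: load  L2 → I/E/I/I on L2; bus BusRd; mem=80
  op9 P0: load  L4 → S/O/I/I on L4; bus BusRd; mem=60
  op10 P0: store L4 := 30 → M/I/I/I on L4; bus BusUpgr Flush; mem=53
  op11 P2: store L7 := 91 → I/I/M/I on L7; bus (none); mem=0
  op12 P0: load  L1 → E/I/I/I on L1; bus BusRd; mem=40
  op13 P0: load  L1 → E/I/I/I on L1; bus (none); mem=40
  op14 P2: load  L4 → O/I/S/I on L4; bus BusRd; mem=53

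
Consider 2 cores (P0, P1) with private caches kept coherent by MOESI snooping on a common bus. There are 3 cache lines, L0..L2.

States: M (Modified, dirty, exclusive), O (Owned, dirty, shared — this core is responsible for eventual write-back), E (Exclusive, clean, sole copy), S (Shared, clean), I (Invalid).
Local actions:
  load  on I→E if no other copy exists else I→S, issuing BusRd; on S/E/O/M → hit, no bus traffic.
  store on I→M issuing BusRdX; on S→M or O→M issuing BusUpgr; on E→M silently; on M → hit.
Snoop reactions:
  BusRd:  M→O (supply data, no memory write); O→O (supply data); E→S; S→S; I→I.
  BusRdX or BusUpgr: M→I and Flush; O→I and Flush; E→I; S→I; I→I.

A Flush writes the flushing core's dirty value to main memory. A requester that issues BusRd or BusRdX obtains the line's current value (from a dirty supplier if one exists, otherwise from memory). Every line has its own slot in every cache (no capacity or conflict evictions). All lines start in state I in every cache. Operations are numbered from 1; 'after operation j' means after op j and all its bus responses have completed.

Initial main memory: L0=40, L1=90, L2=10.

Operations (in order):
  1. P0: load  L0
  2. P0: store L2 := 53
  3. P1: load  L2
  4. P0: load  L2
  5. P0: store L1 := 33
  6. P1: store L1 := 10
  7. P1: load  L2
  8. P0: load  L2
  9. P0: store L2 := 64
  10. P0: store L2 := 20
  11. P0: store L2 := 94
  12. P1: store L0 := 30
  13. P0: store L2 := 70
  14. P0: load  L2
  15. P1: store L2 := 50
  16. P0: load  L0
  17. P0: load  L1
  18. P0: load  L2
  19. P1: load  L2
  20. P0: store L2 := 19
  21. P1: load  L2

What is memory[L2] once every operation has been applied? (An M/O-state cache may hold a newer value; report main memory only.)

step 1: P0: load  L0  ⟶  EI  (L0)  txn=BusRd  M[L0]=40
step 2: P0: store L2 := 53  ⟶  MI  (L2)  txn=BusRdX  M[L2]=10
step 3: P1: load  L2  ⟶  OS  (L2)  txn=BusRd  M[L2]=10
step 4: P0: load  L2  ⟶  OS  (L2)  txn=∅  M[L2]=10
step 5: P0: store L1 := 33  ⟶  MI  (L1)  txn=BusRdX  M[L1]=90
step 6: P1: store L1 := 10  ⟶  IM  (L1)  txn=BusRdX+Flush  M[L1]=33
step 7: P1: load  L2  ⟶  OS  (L2)  txn=∅  M[L2]=10
step 8: P0: load  L2  ⟶  OS  (L2)  txn=∅  M[L2]=10
step 9: P0: store L2 := 64  ⟶  MI  (L2)  txn=BusUpgr  M[L2]=10
step 10: P0: store L2 := 20  ⟶  MI  (L2)  txn=∅  M[L2]=10
step 11: P0: store L2 := 94  ⟶  MI  (L2)  txn=∅  M[L2]=10
step 12: P1: store L0 := 30  ⟶  IM  (L0)  txn=BusRdX  M[L0]=40
step 13: P0: store L2 := 70  ⟶  MI  (L2)  txn=∅  M[L2]=10
step 14: P0: load  L2  ⟶  MI  (L2)  txn=∅  M[L2]=10
step 15: P1: store L2 := 50  ⟶  IM  (L2)  txn=BusRdX+Flush  M[L2]=70
step 16: P0: load  L0  ⟶  SO  (L0)  txn=BusRd  M[L0]=40
step 17: P0: load  L1  ⟶  SO  (L1)  txn=BusRd  M[L1]=33
step 18: P0: load  L2  ⟶  SO  (L2)  txn=BusRd  M[L2]=70
step 19: P1: load  L2  ⟶  SO  (L2)  txn=∅  M[L2]=70
step 20: P0: store L2 := 19  ⟶  MI  (L2)  txn=BusUpgr+Flush  M[L2]=50
step 21: P1: load  L2  ⟶  OS  (L2)  txn=BusRd  M[L2]=50

memory[L2] = 50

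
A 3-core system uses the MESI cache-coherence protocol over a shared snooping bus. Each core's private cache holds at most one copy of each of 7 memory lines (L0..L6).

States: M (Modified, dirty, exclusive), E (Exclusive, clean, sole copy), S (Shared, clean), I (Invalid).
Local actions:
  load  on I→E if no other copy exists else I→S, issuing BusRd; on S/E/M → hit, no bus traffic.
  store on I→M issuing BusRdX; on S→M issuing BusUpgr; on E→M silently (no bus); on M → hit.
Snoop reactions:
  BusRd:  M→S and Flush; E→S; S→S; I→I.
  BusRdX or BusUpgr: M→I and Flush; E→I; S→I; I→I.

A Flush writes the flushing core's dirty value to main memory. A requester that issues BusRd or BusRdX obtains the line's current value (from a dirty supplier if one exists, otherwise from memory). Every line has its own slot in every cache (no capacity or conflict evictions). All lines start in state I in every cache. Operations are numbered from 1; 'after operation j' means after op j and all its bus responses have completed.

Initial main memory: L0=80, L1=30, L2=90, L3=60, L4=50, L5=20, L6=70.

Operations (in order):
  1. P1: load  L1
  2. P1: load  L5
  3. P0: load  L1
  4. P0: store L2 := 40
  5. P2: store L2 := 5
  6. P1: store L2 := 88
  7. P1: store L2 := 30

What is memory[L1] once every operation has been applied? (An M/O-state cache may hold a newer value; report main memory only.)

1. P1: load  L1  bus=[BusRd]  L1: P0=I P1=E P2=I  mem[L1]=30
2. P1: load  L5  bus=[BusRd]  L5: P0=I P1=E P2=I  mem[L5]=20
3. P0: load  L1  bus=[BusRd]  L1: P0=S P1=S P2=I  mem[L1]=30
4. P0: store L2 := 40  bus=[BusRdX]  L2: P0=M P1=I P2=I  mem[L2]=90
5. P2: store L2 := 5  bus=[BusRdX,Flush]  L2: P0=I P1=I P2=M  mem[L2]=40
6. P1: store L2 := 88  bus=[BusRdX,Flush]  L2: P0=I P1=M P2=I  mem[L2]=5
7. P1: store L2 := 30  bus=[-]  L2: P0=I P1=M P2=I  mem[L2]=5

memory[L1] = 30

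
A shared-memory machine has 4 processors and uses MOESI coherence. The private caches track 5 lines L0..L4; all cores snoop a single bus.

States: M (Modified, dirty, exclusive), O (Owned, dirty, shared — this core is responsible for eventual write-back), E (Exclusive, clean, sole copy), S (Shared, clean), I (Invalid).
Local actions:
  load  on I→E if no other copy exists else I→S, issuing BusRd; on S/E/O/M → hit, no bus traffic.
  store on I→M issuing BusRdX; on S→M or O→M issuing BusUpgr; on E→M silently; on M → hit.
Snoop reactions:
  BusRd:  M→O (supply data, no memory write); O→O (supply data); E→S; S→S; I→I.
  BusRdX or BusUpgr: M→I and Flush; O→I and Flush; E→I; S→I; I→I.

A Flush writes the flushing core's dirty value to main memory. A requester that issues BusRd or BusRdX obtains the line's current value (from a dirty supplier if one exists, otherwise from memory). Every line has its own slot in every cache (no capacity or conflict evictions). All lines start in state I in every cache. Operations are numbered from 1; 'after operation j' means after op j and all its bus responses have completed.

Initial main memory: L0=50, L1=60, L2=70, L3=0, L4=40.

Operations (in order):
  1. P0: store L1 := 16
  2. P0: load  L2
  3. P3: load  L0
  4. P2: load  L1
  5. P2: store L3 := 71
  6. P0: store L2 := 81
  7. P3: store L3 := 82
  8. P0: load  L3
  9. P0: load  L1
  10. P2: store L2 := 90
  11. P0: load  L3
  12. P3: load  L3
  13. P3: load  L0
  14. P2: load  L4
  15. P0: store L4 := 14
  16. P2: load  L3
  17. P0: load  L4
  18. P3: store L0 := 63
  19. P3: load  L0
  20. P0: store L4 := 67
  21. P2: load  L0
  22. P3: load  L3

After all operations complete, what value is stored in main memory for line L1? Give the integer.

[1] P0: store L1 := 16 | P0:M(16), P1:I, P2:I, P3:I | bus: BusRdX
[2] P0: load  L2 | P0:E(70), P1:I, P2:I, P3:I | bus: BusRd
[3] P3: load  L0 | P0:I, P1:I, P2:I, P3:E(50) | bus: BusRd
[4] P2: load  L1 | P0:O(16), P1:I, P2:S(16), P3:I | bus: BusRd
[5] P2: store L3 := 71 | P0:I, P1:I, P2:M(71), P3:I | bus: BusRdX
[6] P0: store L2 := 81 | P0:M(81), P1:I, P2:I, P3:I | bus: none
[7] P3: store L3 := 82 | P0:I, P1:I, P2:I, P3:M(82) | bus: BusRdX,Flush
[8] P0: load  L3 | P0:S(82), P1:I, P2:I, P3:O(82) | bus: BusRd
[9] P0: load  L1 | P0:O(16), P1:I, P2:S(16), P3:I | bus: none
[10] P2: store L2 := 90 | P0:I, P1:I, P2:M(90), P3:I | bus: BusRdX,Flush
[11] P0: load  L3 | P0:S(82), P1:I, P2:I, P3:O(82) | bus: none
[12] P3: load  L3 | P0:S(82), P1:I, P2:I, P3:O(82) | bus: none
[13] P3: load  L0 | P0:I, P1:I, P2:I, P3:E(50) | bus: none
[14] P2: load  L4 | P0:I, P1:I, P2:E(40), P3:I | bus: BusRd
[15] P0: store L4 := 14 | P0:M(14), P1:I, P2:I, P3:I | bus: BusRdX
[16] P2: load  L3 | P0:S(82), P1:I, P2:S(82), P3:O(82) | bus: BusRd
[17] P0: load  L4 | P0:M(14), P1:I, P2:I, P3:I | bus: none
[18] P3: store L0 := 63 | P0:I, P1:I, P2:I, P3:M(63) | bus: none
[19] P3: load  L0 | P0:I, P1:I, P2:I, P3:M(63) | bus: none
[20] P0: store L4 := 67 | P0:M(67), P1:I, P2:I, P3:I | bus: none
[21] P2: load  L0 | P0:I, P1:I, P2:S(63), P3:O(63) | bus: BusRd
[22] P3: load  L3 | P0:S(82), P1:I, P2:S(82), P3:O(82) | bus: none

memory[L1] = 60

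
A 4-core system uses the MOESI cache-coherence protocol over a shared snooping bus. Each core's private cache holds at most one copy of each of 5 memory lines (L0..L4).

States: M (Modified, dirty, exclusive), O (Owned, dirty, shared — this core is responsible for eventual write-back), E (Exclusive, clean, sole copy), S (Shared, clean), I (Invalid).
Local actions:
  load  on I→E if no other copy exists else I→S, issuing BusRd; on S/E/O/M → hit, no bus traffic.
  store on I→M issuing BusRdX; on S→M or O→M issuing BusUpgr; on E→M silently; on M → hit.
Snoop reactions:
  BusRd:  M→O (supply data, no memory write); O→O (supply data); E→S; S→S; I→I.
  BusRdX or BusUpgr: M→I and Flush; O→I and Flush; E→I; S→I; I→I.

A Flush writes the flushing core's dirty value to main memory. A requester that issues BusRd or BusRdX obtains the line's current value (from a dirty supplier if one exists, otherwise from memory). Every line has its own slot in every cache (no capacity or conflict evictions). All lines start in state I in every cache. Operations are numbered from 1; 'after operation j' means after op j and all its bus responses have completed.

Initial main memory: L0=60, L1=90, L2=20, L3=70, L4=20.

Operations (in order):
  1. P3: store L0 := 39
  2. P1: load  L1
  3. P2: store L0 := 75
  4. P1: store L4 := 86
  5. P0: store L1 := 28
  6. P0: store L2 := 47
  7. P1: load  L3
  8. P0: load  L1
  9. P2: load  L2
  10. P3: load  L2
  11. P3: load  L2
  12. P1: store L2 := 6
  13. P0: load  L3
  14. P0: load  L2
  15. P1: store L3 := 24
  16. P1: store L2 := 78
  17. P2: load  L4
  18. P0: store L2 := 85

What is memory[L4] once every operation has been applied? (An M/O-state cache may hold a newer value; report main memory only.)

1. P3: store L0 := 39  bus=[BusRdX]  L0: P0=I P1=I P2=I P3=M  mem[L0]=60
2. P1: load  L1  bus=[BusRd]  L1: P0=I P1=E P2=I P3=I  mem[L1]=90
3. P2: store L0 := 75  bus=[BusRdX,Flush]  L0: P0=I P1=I P2=M P3=I  mem[L0]=39
4. P1: store L4 := 86  bus=[BusRdX]  L4: P0=I P1=M P2=I P3=I  mem[L4]=20
5. P0: store L1 := 28  bus=[BusRdX]  L1: P0=M P1=I P2=I P3=I  mem[L1]=90
6. P0: store L2 := 47  bus=[BusRdX]  L2: P0=M P1=I P2=I P3=I  mem[L2]=20
7. P1: load  L3  bus=[BusRd]  L3: P0=I P1=E P2=I P3=I  mem[L3]=70
8. P0: load  L1  bus=[-]  L1: P0=M P1=I P2=I P3=I  mem[L1]=90
9. P2: load  L2  bus=[BusRd]  L2: P0=O P1=I P2=S P3=I  mem[L2]=20
10. P3: load  L2  bus=[BusRd]  L2: P0=O P1=I P2=S P3=S  mem[L2]=20
11. P3: load  L2  bus=[-]  L2: P0=O P1=I P2=S P3=S  mem[L2]=20
12. P1: store L2 := 6  bus=[BusRdX,Flush]  L2: P0=I P1=M P2=I P3=I  mem[L2]=47
13. P0: load  L3  bus=[BusRd]  L3: P0=S P1=S P2=I P3=I  mem[L3]=70
14. P0: load  L2  bus=[BusRd]  L2: P0=S P1=O P2=I P3=I  mem[L2]=47
15. P1: store L3 := 24  bus=[BusUpgr]  L3: P0=I P1=M P2=I P3=I  mem[L3]=70
16. P1: store L2 := 78  bus=[BusUpgr]  L2: P0=I P1=M P2=I P3=I  mem[L2]=47
17. P2: load  L4  bus=[BusRd]  L4: P0=I P1=O P2=S P3=I  mem[L4]=20
18. P0: store L2 := 85  bus=[BusRdX,Flush]  L2: P0=M P1=I P2=I P3=I  mem[L2]=78

memory[L4] = 20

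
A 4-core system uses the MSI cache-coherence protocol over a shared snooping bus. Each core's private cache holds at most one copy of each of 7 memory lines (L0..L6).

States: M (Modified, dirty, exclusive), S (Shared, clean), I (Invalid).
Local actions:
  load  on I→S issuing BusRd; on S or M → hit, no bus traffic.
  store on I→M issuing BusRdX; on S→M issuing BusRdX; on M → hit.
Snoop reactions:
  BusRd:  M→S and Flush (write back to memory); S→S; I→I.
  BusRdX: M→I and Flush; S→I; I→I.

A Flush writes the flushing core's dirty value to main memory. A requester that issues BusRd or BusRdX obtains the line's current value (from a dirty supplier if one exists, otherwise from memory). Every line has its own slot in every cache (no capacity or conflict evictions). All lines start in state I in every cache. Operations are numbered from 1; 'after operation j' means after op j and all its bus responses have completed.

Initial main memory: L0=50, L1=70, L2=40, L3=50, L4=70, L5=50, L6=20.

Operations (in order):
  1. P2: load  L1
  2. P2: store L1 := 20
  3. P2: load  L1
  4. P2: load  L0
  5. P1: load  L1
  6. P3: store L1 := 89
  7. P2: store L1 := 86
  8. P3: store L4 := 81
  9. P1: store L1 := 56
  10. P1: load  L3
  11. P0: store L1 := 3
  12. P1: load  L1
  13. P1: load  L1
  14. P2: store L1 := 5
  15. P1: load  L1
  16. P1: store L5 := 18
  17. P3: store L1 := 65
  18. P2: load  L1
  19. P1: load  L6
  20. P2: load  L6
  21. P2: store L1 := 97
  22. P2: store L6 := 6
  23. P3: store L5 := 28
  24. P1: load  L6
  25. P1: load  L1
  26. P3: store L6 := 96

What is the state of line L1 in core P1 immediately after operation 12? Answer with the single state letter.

state = S

1. P2: load  L1  bus=[BusRd]  L1: P0=I P1=I P2=S P3=I  mem[L1]=70
2. P2: store L1 := 20  bus=[BusRdX]  L1: P0=I P1=I P2=M P3=I  mem[L1]=70
3. P2: load  L1  bus=[-]  L1: P0=I P1=I P2=M P3=I  mem[L1]=70
4. P2: load  L0  bus=[BusRd]  L0: P0=I P1=I P2=S P3=I  mem[L0]=50
5. P1: load  L1  bus=[BusRd,Flush]  L1: P0=I P1=S P2=S P3=I  mem[L1]=20
6. P3: store L1 := 89  bus=[BusRdX]  L1: P0=I P1=I P2=I P3=M  mem[L1]=20
7. P2: store L1 := 86  bus=[BusRdX,Flush]  L1: P0=I P1=I P2=M P3=I  mem[L1]=89
8. P3: store L4 := 81  bus=[BusRdX]  L4: P0=I P1=I P2=I P3=M  mem[L4]=70
9. P1: store L1 := 56  bus=[BusRdX,Flush]  L1: P0=I P1=M P2=I P3=I  mem[L1]=86
10. P1: load  L3  bus=[BusRd]  L3: P0=I P1=S P2=I P3=I  mem[L3]=50
11. P0: store L1 := 3  bus=[BusRdX,Flush]  L1: P0=M P1=I P2=I P3=I  mem[L1]=56
12. P1: load  L1  bus=[BusRd,Flush]  L1: P0=S P1=S P2=I P3=I  mem[L1]=3
13. P1: load  L1  bus=[-]  L1: P0=S P1=S P2=I P3=I  mem[L1]=3
14. P2: store L1 := 5  bus=[BusRdX]  L1: P0=I P1=I P2=M P3=I  mem[L1]=3
15. P1: load  L1  bus=[BusRd,Flush]  L1: P0=I P1=S P2=S P3=I  mem[L1]=5
16. P1: store L5 := 18  bus=[BusRdX]  L5: P0=I P1=M P2=I P3=I  mem[L5]=50
17. P3: store L1 := 65  bus=[BusRdX]  L1: P0=I P1=I P2=I P3=M  mem[L1]=5
18. P2: load  L1  bus=[BusRd,Flush]  L1: P0=I P1=I P2=S P3=S  mem[L1]=65
19. P1: load  L6  bus=[BusRd]  L6: P0=I P1=S P2=I P3=I  mem[L6]=20
20. P2: load  L6  bus=[BusRd]  L6: P0=I P1=S P2=S P3=I  mem[L6]=20
21. P2: store L1 := 97  bus=[BusRdX]  L1: P0=I P1=I P2=M P3=I  mem[L1]=65
22. P2: store L6 := 6  bus=[BusRdX]  L6: P0=I P1=I P2=M P3=I  mem[L6]=20
23. P3: store L5 := 28  bus=[BusRdX,Flush]  L5: P0=I P1=I P2=I P3=M  mem[L5]=18
24. P1: load  L6  bus=[BusRd,Flush]  L6: P0=I P1=S P2=S P3=I  mem[L6]=6
25. P1: load  L1  bus=[BusRd,Flush]  L1: P0=I P1=S P2=S P3=I  mem[L1]=97
26. P3: store L6 := 96  bus=[BusRdX]  L6: P0=I P1=I P2=I P3=M  mem[L6]=6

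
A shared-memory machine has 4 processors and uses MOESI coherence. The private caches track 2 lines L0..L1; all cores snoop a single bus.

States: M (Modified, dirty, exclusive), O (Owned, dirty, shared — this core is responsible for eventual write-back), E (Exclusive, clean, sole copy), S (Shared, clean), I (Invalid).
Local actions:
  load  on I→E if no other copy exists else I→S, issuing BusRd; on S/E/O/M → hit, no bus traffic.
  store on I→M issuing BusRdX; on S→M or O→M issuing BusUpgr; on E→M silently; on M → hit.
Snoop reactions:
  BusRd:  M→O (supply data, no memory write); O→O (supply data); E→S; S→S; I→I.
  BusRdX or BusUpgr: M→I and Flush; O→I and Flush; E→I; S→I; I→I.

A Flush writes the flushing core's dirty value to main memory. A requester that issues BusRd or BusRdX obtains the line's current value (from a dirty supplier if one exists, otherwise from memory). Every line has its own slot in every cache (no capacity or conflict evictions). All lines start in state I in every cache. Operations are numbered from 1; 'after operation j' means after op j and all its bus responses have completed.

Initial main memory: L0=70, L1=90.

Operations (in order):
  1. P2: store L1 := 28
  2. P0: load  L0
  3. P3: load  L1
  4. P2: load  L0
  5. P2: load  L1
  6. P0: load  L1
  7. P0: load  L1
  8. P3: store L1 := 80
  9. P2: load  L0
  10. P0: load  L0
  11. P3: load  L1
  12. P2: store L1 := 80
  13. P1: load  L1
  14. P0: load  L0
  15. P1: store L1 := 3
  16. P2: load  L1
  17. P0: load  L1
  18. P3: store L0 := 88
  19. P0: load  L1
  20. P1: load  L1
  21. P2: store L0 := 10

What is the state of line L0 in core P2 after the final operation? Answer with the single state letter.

state = M

[1] P2: store L1 := 28 | P0:I, P1:I, P2:M(28), P3:I | bus: BusRdX
[2] P0: load  L0 | P0:E(70), P1:I, P2:I, P3:I | bus: BusRd
[3] P3: load  L1 | P0:I, P1:I, P2:O(28), P3:S(28) | bus: BusRd
[4] P2: load  L0 | P0:S(70), P1:I, P2:S(70), P3:I | bus: BusRd
[5] P2: load  L1 | P0:I, P1:I, P2:O(28), P3:S(28) | bus: none
[6] P0: load  L1 | P0:S(28), P1:I, P2:O(28), P3:S(28) | bus: BusRd
[7] P0: load  L1 | P0:S(28), P1:I, P2:O(28), P3:S(28) | bus: none
[8] P3: store L1 := 80 | P0:I, P1:I, P2:I, P3:M(80) | bus: BusUpgr,Flush
[9] P2: load  L0 | P0:S(70), P1:I, P2:S(70), P3:I | bus: none
[10] P0: load  L0 | P0:S(70), P1:I, P2:S(70), P3:I | bus: none
[11] P3: load  L1 | P0:I, P1:I, P2:I, P3:M(80) | bus: none
[12] P2: store L1 := 80 | P0:I, P1:I, P2:M(80), P3:I | bus: BusRdX,Flush
[13] P1: load  L1 | P0:I, P1:S(80), P2:O(80), P3:I | bus: BusRd
[14] P0: load  L0 | P0:S(70), P1:I, P2:S(70), P3:I | bus: none
[15] P1: store L1 := 3 | P0:I, P1:M(3), P2:I, P3:I | bus: BusUpgr,Flush
[16] P2: load  L1 | P0:I, P1:O(3), P2:S(3), P3:I | bus: BusRd
[17] P0: load  L1 | P0:S(3), P1:O(3), P2:S(3), P3:I | bus: BusRd
[18] P3: store L0 := 88 | P0:I, P1:I, P2:I, P3:M(88) | bus: BusRdX
[19] P0: load  L1 | P0:S(3), P1:O(3), P2:S(3), P3:I | bus: none
[20] P1: load  L1 | P0:S(3), P1:O(3), P2:S(3), P3:I | bus: none
[21] P2: store L0 := 10 | P0:I, P1:I, P2:M(10), P3:I | bus: BusRdX,Flush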